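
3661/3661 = 1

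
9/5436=1/604 = 0.00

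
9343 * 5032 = 47013976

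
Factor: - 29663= - 29663^1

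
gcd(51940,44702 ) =14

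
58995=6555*9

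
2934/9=326=326.00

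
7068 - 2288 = 4780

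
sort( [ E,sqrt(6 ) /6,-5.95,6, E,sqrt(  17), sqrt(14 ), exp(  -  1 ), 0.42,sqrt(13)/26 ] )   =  [ - 5.95, sqrt(13) /26 , exp ( - 1 ),sqrt( 6 ) /6, 0.42, E, E, sqrt ( 14), sqrt(17 ), 6]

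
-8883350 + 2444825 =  - 6438525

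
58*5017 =290986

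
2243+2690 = 4933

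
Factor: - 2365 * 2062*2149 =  - 2^1*5^1*7^1*11^1 * 43^1*307^1*  1031^1 = - 10479877870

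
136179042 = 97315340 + 38863702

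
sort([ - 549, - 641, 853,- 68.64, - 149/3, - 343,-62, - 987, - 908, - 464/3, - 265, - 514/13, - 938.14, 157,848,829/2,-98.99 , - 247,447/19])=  [-987,-938.14, - 908,  -  641, - 549,-343, - 265, -247, - 464/3,  -  98.99, - 68.64, - 62, - 149/3, - 514/13, 447/19, 157,829/2, 848, 853 ] 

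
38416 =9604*4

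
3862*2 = 7724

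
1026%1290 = 1026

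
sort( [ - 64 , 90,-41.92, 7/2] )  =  [- 64 ,  -  41.92,7/2,  90 ] 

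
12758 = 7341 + 5417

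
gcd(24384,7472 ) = 16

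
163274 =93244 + 70030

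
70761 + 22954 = 93715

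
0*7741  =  0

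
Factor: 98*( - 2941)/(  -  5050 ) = 144109/2525=5^( - 2)* 7^2*17^1 * 101^( - 1)*173^1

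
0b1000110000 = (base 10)560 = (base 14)2C0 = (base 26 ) LE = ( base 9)682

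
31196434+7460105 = 38656539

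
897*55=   49335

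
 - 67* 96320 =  -6453440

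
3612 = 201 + 3411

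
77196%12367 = 2994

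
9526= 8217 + 1309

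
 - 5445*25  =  - 136125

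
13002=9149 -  - 3853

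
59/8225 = 59/8225 = 0.01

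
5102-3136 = 1966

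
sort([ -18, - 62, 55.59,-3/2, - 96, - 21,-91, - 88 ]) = [ - 96, - 91,- 88, - 62, - 21, - 18, - 3/2,55.59 ]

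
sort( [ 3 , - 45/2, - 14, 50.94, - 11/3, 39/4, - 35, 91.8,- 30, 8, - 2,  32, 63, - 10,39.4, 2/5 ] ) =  [ - 35, - 30, - 45/2, - 14, - 10, - 11/3 ,-2, 2/5,  3 , 8,39/4, 32,  39.4, 50.94, 63 , 91.8]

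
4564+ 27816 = 32380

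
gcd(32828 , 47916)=4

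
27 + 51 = 78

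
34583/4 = 34583/4 = 8645.75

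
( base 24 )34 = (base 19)40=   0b1001100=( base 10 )76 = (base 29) 2I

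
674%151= 70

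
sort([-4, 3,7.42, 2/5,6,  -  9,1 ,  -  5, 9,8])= [ - 9, - 5,-4,2/5,1, 3,6,7.42,8,9 ] 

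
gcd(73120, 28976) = 16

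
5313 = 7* 759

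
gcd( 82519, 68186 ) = 1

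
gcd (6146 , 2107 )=7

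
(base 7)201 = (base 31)36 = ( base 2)1100011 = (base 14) 71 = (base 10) 99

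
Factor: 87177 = 3^1*29059^1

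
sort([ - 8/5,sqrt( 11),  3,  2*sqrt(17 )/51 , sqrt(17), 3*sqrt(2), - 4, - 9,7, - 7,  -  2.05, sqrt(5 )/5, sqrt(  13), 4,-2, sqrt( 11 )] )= [ - 9,  -  7,  -  4,- 2.05 ,-2,-8/5,2*sqrt( 17)/51,sqrt( 5)/5, 3 , sqrt( 11),sqrt( 11 ),  sqrt( 13 ),4,sqrt( 17),3*sqrt(2 ), 7 ]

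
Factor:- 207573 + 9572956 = 9365383 = 601^1*15583^1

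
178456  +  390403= 568859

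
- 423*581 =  - 245763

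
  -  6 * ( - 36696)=220176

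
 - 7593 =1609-9202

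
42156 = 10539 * 4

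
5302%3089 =2213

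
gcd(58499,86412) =1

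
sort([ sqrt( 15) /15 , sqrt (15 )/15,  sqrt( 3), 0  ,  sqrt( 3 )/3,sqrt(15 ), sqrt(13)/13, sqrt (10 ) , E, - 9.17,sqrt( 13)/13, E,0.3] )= [ - 9.17 , 0, sqrt( 15 )/15, sqrt( 15)/15, sqrt (13 )/13, sqrt(13 )/13,  0.3, sqrt(3) /3,sqrt ( 3 ), E, E,  sqrt( 10),  sqrt(15 )]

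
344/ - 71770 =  - 172/35885 =- 0.00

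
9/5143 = 9/5143=0.00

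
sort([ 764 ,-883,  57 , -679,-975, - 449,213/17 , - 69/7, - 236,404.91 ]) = [ - 975, - 883, - 679, - 449, - 236, - 69/7 , 213/17 , 57,404.91, 764 ] 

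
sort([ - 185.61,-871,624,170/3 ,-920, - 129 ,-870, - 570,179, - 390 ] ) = [-920,-871, - 870, - 570, - 390,-185.61, - 129,170/3,179,624]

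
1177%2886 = 1177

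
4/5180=1/1295= 0.00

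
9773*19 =185687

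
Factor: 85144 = 2^3*29^1*367^1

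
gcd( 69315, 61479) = 3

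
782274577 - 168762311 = 613512266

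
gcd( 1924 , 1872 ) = 52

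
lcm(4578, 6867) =13734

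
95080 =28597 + 66483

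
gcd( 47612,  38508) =4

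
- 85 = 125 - 210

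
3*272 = 816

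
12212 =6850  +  5362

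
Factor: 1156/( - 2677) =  - 2^2*17^2 * 2677^ ( - 1)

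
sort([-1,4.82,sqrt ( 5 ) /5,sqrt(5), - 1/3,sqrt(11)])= [ - 1, - 1/3,sqrt(5 )/5,sqrt(5),sqrt(11 ),4.82]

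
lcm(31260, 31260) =31260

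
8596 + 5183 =13779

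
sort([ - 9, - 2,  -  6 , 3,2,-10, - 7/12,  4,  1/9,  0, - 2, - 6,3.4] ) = [-10, - 9 ,-6,  -  6,-2, - 2,-7/12, 0,1/9,2, 3,3.4 , 4 ]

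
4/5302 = 2/2651=0.00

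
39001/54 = 722 + 13/54 =722.24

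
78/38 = 39/19=2.05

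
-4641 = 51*( - 91) 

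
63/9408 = 3/448 = 0.01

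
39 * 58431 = 2278809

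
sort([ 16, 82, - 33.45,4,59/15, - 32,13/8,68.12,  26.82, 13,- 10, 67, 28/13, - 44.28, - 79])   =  [-79, - 44.28,  -  33.45,  -  32, - 10,13/8,28/13 , 59/15,4 , 13, 16,26.82,67,68.12,82] 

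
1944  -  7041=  - 5097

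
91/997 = 91/997 = 0.09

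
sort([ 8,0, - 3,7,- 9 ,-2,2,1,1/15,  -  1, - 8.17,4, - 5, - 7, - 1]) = [-9, - 8.17, - 7, - 5, - 3, - 2 , - 1,-1 , 0  ,  1/15,1,  2,4  ,  7,8 ]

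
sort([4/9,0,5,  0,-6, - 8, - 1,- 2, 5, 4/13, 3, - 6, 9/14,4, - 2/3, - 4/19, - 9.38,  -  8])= [-9.38, - 8, - 8, - 6, - 6, - 2 ,- 1, - 2/3,-4/19,0, 0, 4/13, 4/9, 9/14, 3,4,5,  5] 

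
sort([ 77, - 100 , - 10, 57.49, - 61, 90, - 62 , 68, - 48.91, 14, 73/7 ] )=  [ - 100, - 62, - 61, - 48.91,-10 , 73/7, 14,57.49, 68, 77,90]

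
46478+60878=107356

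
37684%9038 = 1532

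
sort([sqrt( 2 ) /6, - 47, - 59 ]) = [  -  59, - 47,sqrt (2)/6] 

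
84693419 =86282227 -1588808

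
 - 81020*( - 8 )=648160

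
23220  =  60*387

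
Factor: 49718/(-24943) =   -  2^1*24859^1*24943^( - 1 ) 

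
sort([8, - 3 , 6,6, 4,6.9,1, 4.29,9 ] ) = [ - 3, 1,4, 4.29,6,  6,6.9,  8, 9 ]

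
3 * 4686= 14058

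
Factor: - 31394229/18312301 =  - 3^1 * 7^ ( - 1 ) * 23^( - 1 )*107^( - 1 )  *  1063^( - 1) * 10464743^1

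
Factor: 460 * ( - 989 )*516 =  - 234749040 = - 2^4 * 3^1*5^1 * 23^2*43^2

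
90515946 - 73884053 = 16631893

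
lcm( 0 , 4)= 0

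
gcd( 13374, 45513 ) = 9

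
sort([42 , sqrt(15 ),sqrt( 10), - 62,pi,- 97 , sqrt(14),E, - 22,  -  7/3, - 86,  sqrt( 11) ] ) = [ - 97, - 86, - 62,  -  22, - 7/3, E,pi, sqrt( 10 ),sqrt(11), sqrt(14),sqrt( 15), 42] 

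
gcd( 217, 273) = 7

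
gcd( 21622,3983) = 569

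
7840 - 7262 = 578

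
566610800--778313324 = 1344924124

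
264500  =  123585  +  140915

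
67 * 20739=1389513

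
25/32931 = 25/32931 =0.00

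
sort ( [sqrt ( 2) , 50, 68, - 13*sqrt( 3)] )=[ - 13 * sqrt( 3 ),sqrt (2) , 50 , 68]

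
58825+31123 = 89948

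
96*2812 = 269952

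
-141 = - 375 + 234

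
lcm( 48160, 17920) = 770560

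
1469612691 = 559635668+909977023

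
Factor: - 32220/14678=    - 90/41 = - 2^1*3^2*5^1 * 41^ ( - 1)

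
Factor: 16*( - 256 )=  -2^12=- 4096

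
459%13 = 4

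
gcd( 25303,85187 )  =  1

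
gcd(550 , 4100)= 50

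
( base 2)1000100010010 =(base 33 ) 40e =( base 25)6OK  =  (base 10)4370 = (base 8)10422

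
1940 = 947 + 993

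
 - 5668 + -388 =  - 6056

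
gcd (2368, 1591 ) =37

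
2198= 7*314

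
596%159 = 119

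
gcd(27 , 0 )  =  27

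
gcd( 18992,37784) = 8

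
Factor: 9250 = 2^1*5^3*37^1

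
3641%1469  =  703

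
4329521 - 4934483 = -604962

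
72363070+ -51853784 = 20509286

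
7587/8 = 948+ 3/8 = 948.38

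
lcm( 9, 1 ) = 9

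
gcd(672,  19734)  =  6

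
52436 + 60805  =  113241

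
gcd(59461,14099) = 613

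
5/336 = 5/336 =0.01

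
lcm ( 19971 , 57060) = 399420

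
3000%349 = 208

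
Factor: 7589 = 7589^1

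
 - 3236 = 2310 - 5546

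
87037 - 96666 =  - 9629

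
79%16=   15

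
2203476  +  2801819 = 5005295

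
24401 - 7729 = 16672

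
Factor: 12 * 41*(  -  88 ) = -43296 = - 2^5*3^1 * 11^1*41^1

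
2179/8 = 272+3/8 = 272.38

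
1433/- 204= - 1433/204 = - 7.02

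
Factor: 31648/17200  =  2^1*5^( - 2)*23^1 = 46/25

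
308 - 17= 291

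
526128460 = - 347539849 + 873668309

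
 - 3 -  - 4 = 1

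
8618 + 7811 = 16429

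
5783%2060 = 1663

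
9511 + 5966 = 15477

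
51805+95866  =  147671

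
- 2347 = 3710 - 6057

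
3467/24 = 144+ 11/24 = 144.46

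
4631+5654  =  10285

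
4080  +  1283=5363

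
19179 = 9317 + 9862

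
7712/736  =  241/23 = 10.48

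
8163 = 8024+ 139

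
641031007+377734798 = 1018765805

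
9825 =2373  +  7452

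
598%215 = 168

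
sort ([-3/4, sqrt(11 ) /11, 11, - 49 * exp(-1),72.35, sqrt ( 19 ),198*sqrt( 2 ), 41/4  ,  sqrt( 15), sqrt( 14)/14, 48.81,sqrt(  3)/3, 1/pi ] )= [  -  49*exp( - 1 ), - 3/4, sqrt ( 14)/14, sqrt(11)/11,1/pi,sqrt( 3)/3,sqrt( 15 ),sqrt ( 19), 41/4, 11,48.81,72.35, 198 * sqrt( 2 )] 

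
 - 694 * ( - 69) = 47886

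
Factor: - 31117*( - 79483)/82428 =2473272511/82428 = 2^( - 2 )*3^( - 1)*29^2*37^1*61^1*1303^1*6869^( - 1) 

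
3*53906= 161718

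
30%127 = 30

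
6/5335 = 6/5335 = 0.00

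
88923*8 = 711384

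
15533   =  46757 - 31224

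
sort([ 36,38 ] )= [ 36,38]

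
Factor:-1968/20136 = -82/839 = -2^1*41^1*839^(-1)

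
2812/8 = 351 + 1/2 = 351.50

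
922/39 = 922/39 = 23.64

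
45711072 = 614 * 74448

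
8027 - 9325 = - 1298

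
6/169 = 6/169=0.04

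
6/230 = 3/115 = 0.03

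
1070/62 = 17  +  8/31= 17.26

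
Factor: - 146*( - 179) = 26134 =2^1*73^1*179^1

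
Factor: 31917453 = 3^1*2971^1* 3581^1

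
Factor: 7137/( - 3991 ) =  - 3^2*61^1*307^( - 1) = - 549/307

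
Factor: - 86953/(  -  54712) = 2^( - 3)*7^( - 1)*89^1=89/56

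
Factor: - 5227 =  - 5227^1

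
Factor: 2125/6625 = 17^1*53^( - 1) = 17/53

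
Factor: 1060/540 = 53/27 = 3^(-3)*53^1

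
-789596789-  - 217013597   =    -  572583192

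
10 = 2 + 8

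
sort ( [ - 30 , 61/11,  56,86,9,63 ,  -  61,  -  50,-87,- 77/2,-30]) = [ - 87, - 61, - 50, -77/2,- 30, - 30,61/11, 9, 56,63,86 ] 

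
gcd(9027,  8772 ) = 51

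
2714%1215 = 284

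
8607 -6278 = 2329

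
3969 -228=3741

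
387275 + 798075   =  1185350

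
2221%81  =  34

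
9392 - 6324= 3068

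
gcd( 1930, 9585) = 5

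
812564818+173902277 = 986467095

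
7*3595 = 25165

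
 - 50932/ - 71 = 717 + 25/71 = 717.35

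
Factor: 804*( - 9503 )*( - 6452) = 2^4*3^1*13^1*17^1*43^1*67^1*1613^1 = 49295938224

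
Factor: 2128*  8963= 2^4*7^1*19^1*8963^1 = 19073264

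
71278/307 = 232 + 54/307  =  232.18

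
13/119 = 13/119 = 0.11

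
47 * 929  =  43663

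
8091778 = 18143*446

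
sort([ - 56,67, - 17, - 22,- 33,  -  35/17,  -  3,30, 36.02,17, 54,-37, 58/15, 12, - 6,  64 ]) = [ - 56,  -  37,  -  33, - 22, -17, - 6, - 3, - 35/17, 58/15, 12,17, 30, 36.02, 54, 64,67 ] 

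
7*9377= 65639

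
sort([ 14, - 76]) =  [ - 76, 14 ]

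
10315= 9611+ 704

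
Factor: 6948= 2^2*3^2*193^1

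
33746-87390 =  - 53644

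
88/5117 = 88/5117 = 0.02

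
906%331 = 244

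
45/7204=45/7204 = 0.01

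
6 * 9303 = 55818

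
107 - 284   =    -  177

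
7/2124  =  7/2124 = 0.00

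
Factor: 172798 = 2^1*86399^1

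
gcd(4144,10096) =16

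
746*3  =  2238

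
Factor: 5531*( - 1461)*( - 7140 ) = 57696847740 = 2^2*3^2*5^1*7^1*17^1* 487^1 * 5531^1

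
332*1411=468452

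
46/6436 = 23/3218= 0.01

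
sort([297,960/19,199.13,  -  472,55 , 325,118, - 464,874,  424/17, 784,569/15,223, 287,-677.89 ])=[- 677.89, - 472, - 464, 424/17, 569/15,960/19 , 55,118 , 199.13,  223,287,297,325,784,  874 ] 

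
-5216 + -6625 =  - 11841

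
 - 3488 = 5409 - 8897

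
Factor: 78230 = 2^1*5^1*7823^1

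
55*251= 13805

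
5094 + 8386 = 13480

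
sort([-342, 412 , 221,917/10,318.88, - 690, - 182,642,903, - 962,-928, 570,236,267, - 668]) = [ - 962, - 928, - 690, - 668, - 342, - 182 , 917/10,221,236, 267, 318.88,412,570, 642,903 ] 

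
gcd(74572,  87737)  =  1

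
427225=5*85445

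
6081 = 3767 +2314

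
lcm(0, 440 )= 0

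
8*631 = 5048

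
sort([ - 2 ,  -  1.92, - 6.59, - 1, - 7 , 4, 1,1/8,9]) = [-7, - 6.59, - 2, - 1.92 ,-1, 1/8, 1,4, 9]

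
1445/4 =361 + 1/4 = 361.25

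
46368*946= 43864128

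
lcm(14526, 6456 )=58104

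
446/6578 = 223/3289 = 0.07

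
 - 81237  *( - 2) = 162474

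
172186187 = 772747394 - 600561207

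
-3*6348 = -19044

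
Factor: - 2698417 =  - 101^1*26717^1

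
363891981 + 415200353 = 779092334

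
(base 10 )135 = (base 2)10000111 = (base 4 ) 2013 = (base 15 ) 90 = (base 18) 79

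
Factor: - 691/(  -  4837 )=7^( - 1 )= 1/7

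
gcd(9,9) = 9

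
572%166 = 74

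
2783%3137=2783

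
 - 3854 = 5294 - 9148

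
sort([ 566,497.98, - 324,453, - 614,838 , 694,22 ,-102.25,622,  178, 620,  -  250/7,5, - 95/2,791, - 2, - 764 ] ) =[ - 764, - 614, - 324, - 102.25, - 95/2,-250/7 , - 2, 5, 22,178,453,497.98,566,  620,  622,694,791,838]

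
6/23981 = 6/23981 =0.00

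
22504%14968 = 7536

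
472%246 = 226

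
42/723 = 14/241 = 0.06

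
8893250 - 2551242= 6342008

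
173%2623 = 173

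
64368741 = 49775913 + 14592828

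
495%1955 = 495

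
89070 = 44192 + 44878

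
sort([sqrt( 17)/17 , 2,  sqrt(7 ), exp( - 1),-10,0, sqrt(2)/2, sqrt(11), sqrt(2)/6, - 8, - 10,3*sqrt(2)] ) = [-10, - 10,-8, 0,sqrt (2)/6 , sqrt ( 17)/17, exp( - 1),sqrt( 2)/2,  2, sqrt( 7 ), sqrt(11), 3 *sqrt(2)] 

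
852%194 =76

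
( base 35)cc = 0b110110000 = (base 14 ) 22c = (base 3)121000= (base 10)432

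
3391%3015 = 376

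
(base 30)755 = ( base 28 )86F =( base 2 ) 1100100110111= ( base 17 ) 155C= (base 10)6455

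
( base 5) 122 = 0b100101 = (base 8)45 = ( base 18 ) 21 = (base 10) 37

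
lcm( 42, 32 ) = 672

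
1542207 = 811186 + 731021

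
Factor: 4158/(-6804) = - 2^( - 1)*3^( - 2 )*11^1 = - 11/18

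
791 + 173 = 964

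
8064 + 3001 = 11065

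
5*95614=478070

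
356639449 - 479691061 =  - 123051612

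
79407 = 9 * 8823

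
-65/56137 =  - 1+56072/56137 = -0.00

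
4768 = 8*596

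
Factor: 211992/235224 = 73/81 = 3^( - 4)  *  73^1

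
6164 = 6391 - 227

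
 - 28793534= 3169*(-9086 )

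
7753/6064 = 1  +  1689/6064 = 1.28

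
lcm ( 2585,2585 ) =2585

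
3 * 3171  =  9513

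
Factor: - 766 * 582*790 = -2^3*3^1*5^1*79^1*97^1*383^1  =  - 352191480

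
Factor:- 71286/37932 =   -  109/58 = - 2^( - 1)* 29^( - 1)*109^1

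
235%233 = 2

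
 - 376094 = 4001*( - 94) 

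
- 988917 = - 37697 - 951220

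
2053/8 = 2053/8 = 256.62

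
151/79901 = 151/79901=0.00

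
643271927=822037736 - 178765809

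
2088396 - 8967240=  - 6878844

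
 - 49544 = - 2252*22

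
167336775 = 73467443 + 93869332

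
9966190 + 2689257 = 12655447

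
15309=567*27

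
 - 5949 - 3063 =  - 9012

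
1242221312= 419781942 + 822439370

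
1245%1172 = 73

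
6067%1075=692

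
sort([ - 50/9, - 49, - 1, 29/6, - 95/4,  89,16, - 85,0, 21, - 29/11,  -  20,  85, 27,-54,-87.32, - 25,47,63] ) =[ - 87.32, - 85, - 54 , - 49, - 25,-95/4, - 20, - 50/9 ,-29/11,  -  1,0,29/6, 16, 21,27, 47 , 63, 85 , 89 ]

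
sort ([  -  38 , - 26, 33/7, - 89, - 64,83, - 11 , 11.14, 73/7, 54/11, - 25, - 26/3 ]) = [ - 89,-64 , - 38, - 26,-25, - 11, - 26/3,  33/7,54/11, 73/7, 11.14, 83 ]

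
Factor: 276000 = 2^5*3^1*5^3*23^1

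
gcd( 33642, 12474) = 378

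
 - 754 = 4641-5395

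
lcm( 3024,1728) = 12096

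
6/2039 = 6/2039 = 0.00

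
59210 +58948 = 118158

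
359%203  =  156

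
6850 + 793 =7643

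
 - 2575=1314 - 3889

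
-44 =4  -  48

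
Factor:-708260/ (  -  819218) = 2^1*5^1 * 7^1*5059^1*409609^( - 1 )  =  354130/409609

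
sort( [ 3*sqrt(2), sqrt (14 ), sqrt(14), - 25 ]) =[  -  25,sqrt( 14),sqrt( 14), 3*sqrt( 2) ]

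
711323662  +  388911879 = 1100235541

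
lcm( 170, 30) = 510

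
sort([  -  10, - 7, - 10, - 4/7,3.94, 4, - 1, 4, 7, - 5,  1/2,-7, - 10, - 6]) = [-10,-10,-10, - 7, - 7, - 6,  -  5, -1, - 4/7, 1/2, 3.94,4,  4,7 ] 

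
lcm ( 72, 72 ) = 72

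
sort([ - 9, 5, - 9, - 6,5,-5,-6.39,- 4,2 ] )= [ - 9, - 9, - 6.39, - 6, - 5, - 4,2,5,5 ] 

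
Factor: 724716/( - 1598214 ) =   -  2^1*3^1*41^1 * 491^1*266369^( - 1 ) = - 120786/266369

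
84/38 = 2+4/19 = 2.21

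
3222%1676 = 1546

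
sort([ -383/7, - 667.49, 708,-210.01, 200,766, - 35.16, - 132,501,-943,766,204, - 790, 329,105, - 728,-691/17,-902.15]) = [-943, - 902.15 ,  -  790, -728,- 667.49, -210.01,-132,-383/7, -691/17, - 35.16, 105, 200, 204,329,501, 708, 766,766]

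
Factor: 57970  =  2^1 * 5^1*11^1*17^1*31^1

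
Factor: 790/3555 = 2^1 * 3^ ( - 2) = 2/9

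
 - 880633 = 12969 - 893602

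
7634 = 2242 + 5392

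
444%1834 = 444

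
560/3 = 186 + 2/3 = 186.67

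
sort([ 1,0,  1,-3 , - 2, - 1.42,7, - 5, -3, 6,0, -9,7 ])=[ - 9,-5 , - 3 , - 3, - 2,  -  1.42, 0,0, 1, 1, 6 , 7, 7 ]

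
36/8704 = 9/2176  =  0.00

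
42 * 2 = 84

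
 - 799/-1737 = 799/1737 =0.46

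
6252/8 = 1563/2 = 781.50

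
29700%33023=29700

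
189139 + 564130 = 753269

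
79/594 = 79/594 = 0.13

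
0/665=0 = 0.00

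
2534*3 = 7602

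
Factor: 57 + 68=125=5^3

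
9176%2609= 1349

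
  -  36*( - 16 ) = 576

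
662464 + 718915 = 1381379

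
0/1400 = 0 = 0.00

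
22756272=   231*98512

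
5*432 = 2160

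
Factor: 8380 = 2^2*5^1 * 419^1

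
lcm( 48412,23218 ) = 2275364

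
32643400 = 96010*340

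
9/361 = 9/361 = 0.02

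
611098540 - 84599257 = 526499283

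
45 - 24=21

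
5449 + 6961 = 12410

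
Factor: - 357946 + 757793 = 399847 = 7^1* 239^2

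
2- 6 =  - 4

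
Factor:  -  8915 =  - 5^1*1783^1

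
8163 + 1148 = 9311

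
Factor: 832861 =832861^1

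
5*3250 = 16250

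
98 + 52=150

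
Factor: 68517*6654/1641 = 2^1*3^2*23^1*331^1*547^( - 1) * 1109^1 = 151970706/547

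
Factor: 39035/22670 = 2^(-1)*37^1*211^1*2267^( - 1) = 7807/4534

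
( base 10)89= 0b1011001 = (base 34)2L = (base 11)81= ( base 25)3e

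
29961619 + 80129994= 110091613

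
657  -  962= - 305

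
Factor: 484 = 2^2*11^2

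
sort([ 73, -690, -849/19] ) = [ - 690, - 849/19,73] 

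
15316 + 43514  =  58830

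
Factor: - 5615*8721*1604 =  - 2^2*3^3*5^1 * 17^1 * 19^1*401^1*1123^1 =- 78545337660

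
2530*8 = 20240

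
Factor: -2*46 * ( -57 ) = 5244 = 2^2*3^1*19^1*23^1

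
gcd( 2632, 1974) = 658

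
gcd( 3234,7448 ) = 98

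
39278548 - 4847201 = 34431347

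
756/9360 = 21/260 = 0.08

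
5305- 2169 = 3136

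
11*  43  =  473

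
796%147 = 61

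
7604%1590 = 1244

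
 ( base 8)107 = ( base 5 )241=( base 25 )2L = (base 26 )2j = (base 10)71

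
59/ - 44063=  -  59/44063 = -0.00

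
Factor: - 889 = -7^1*127^1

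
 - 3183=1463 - 4646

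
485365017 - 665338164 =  - 179973147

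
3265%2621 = 644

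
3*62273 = 186819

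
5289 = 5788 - 499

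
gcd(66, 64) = 2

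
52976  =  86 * 616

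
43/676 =43/676 = 0.06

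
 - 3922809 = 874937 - 4797746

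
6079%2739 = 601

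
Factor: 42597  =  3^2*4733^1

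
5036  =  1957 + 3079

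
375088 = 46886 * 8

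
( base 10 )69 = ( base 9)76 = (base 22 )33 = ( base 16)45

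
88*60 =5280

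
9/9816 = 3/3272 =0.00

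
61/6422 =61/6422  =  0.01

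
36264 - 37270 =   -  1006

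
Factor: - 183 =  - 3^1 * 61^1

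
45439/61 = 744 + 55/61 =744.90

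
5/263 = 5/263 = 0.02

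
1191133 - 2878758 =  - 1687625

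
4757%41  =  1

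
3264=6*544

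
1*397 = 397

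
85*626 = 53210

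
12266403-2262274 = 10004129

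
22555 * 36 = 811980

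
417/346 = 417/346 = 1.21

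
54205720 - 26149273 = 28056447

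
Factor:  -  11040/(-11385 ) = 2^5*3^( - 1)*11^( - 1) =32/33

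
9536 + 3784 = 13320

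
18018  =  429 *42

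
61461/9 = 6829 = 6829.00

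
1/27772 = 1/27772  =  0.00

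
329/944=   329/944 = 0.35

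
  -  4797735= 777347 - 5575082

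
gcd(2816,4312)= 88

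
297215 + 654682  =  951897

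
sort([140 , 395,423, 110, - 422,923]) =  [ - 422, 110,140,395,423, 923 ]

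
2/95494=1/47747 = 0.00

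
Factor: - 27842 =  - 2^1*13921^1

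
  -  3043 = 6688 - 9731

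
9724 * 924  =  8984976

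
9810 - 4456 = 5354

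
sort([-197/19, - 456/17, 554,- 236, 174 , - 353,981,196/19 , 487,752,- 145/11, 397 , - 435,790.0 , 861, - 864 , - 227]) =[-864, - 435,  -  353,  -  236, - 227,-456/17, - 145/11 , - 197/19,196/19 , 174 , 397 , 487, 554, 752, 790.0, 861 , 981]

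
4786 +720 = 5506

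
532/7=76 = 76.00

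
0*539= 0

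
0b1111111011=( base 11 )847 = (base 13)605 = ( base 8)1773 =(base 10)1019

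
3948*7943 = 31358964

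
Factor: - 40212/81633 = -13404/27211 = - 2^2*3^1 * 1117^1 * 27211^( - 1) 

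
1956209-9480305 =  - 7524096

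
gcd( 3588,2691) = 897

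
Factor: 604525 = 5^2*24181^1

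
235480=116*2030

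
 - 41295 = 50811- 92106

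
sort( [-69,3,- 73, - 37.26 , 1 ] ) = [ -73, - 69 , - 37.26,1,3 ]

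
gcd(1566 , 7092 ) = 18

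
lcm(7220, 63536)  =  317680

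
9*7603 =68427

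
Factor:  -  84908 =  - 2^2 * 21227^1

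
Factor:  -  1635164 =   -  2^2*421^1*971^1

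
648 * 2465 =1597320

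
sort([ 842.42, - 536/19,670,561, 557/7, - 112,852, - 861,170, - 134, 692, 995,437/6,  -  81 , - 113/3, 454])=[ - 861, - 134, - 112,-81, - 113/3, - 536/19, 437/6, 557/7, 170,454, 561,  670,692, 842.42, 852, 995 ] 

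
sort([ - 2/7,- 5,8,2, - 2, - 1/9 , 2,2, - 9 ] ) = [ - 9, - 5, - 2, - 2/7 ,  -  1/9, 2, 2,2,8]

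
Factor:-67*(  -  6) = 2^1 *3^1*67^1 = 402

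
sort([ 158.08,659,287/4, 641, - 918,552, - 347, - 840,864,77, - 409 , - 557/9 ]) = [ -918, - 840, - 409, - 347, - 557/9,287/4,77,158.08,552,641,659, 864]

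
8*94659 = 757272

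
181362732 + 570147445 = 751510177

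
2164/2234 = 1082/1117 =0.97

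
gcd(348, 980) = 4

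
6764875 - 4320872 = 2444003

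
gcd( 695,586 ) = 1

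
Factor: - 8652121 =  - 29^1*298349^1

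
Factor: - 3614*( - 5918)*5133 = 109782817716 = 2^2*3^1*11^1*13^1*29^1*59^1*139^1*269^1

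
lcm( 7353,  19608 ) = 58824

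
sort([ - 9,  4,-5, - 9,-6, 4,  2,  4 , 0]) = [ - 9,  -  9, - 6,- 5, 0,2, 4,  4,  4]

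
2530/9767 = 2530/9767 = 0.26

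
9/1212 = 3/404 = 0.01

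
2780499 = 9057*307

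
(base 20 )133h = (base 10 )9277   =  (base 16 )243D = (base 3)110201121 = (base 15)2B37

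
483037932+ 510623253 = 993661185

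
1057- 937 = 120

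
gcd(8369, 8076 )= 1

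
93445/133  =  702  +  79/133 = 702.59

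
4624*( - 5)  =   - 23120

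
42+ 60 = 102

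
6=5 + 1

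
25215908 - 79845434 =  - 54629526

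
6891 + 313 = 7204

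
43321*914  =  39595394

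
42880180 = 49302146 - 6421966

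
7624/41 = 7624/41 = 185.95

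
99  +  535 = 634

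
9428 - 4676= 4752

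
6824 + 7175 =13999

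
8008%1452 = 748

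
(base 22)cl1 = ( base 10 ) 6271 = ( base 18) 1167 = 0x187F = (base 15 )1cd1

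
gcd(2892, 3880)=4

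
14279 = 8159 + 6120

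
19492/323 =19492/323 = 60.35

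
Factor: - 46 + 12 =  - 2^1 *17^1 = - 34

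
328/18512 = 41/2314 = 0.02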